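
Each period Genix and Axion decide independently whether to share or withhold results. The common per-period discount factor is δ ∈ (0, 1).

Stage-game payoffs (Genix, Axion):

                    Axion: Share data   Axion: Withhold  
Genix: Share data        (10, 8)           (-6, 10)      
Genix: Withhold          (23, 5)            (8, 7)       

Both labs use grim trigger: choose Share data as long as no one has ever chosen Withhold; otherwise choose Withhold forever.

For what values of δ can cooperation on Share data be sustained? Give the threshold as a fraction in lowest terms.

13/15

Genix: cooperation gives 10 each period; deviation gives 23 once then 8 forever.
  10/(1−δ) ≥ 23 + 8δ/(1−δ) ⇒ δ ≥ 13/15.
Axion: cooperation gives 8 each period; deviation gives 10 once then 7 forever.
  δ ≥ 2/3.
Both must hold, so the binding constraint is Genix's: δ ≥ 13/15.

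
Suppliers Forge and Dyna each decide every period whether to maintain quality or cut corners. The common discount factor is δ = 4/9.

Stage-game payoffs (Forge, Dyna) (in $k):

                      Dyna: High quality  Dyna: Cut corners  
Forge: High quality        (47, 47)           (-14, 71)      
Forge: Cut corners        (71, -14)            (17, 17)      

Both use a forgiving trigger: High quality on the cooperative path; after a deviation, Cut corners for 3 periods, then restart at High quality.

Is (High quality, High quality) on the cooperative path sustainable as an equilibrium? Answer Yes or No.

IC: δ+…+δ^3 ≥ (71−47)/(47−17) = 4/5.
At δ = 4/9: partial sum = 0.7298 < 0.8000. Cooperation not sustainable.

No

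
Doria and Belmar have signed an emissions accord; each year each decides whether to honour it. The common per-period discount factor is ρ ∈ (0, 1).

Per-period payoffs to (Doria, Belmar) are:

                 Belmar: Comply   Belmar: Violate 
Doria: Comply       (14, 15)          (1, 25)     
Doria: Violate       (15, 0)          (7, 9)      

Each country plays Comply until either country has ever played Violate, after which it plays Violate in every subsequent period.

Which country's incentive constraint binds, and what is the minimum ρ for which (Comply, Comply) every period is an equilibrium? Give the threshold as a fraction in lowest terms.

Doria's threshold: (15−14)/(15−7) = 1/8.
Belmar's threshold: (25−15)/(25−9) = 5/8.
1/8 < 5/8, so Belmar binds and ρ* = 5/8.

Belmar; ρ ≥ 5/8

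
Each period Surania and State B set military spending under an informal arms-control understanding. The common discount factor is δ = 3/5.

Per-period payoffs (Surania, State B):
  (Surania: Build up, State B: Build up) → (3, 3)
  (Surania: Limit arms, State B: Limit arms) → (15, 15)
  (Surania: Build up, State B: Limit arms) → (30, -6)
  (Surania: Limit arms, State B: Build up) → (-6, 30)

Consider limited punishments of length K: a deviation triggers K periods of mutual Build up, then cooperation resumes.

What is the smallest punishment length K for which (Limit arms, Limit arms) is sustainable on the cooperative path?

4

Need Σ_{k=1}^{K} δ^k ≥ (30−15)/(15−3) = 1.2500 at δ = 3/5.
At K = 3 the sum is 1.1760 < 1.2500; at K = 4 it is 1.3056 ≥ 1.2500.
So the minimum punishment length is K = 4.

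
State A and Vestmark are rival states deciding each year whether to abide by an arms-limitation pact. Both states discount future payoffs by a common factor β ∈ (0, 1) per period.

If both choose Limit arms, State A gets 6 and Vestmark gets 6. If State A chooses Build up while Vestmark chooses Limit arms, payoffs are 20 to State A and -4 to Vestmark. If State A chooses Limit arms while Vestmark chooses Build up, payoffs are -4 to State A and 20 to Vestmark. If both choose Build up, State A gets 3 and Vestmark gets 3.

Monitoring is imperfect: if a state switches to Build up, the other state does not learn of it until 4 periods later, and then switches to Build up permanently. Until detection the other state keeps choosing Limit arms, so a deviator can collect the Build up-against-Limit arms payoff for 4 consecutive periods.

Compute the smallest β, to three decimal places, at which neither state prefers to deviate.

The best deviation is to choose Build up for all 4 undetected periods, earning 20 each, then 3 forever once detected.
Deviation value: 20(1−β^4)/(1−β) + 3β^4/(1−β); cooperation value: 6/(1−β).
IC: 6 ≥ 20(1−β^4) + 3β^4 = 20 − 17β^4.
So β^4 ≥ 14/17, giving β ≥ (14/17)^(1/4) ≈ 0.953.

0.953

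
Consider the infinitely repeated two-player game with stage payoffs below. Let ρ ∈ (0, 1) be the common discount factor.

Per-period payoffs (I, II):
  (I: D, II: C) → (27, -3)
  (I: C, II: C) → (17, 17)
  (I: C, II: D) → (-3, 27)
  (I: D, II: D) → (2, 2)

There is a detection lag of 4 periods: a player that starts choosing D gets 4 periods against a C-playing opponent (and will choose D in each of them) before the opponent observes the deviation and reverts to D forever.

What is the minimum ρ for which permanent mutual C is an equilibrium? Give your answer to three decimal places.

Deviating for the 4 undetected periods gains 27−17 = 10 per period over cooperation, then loses 17−2 = 15 per period forever once punishment starts.
Gain: 10(1 + ρ + … + ρ^3); loss: 15·ρ^4/(1−ρ).
No profitable deviation ⇔ 10(1−ρ^4) ≤ 15·ρ^4, i.e. ρ^4 ≥ 10/(10+15) = 2/5.
Hence ρ ≥ (2/5)^(1/4) ≈ 0.795.

0.795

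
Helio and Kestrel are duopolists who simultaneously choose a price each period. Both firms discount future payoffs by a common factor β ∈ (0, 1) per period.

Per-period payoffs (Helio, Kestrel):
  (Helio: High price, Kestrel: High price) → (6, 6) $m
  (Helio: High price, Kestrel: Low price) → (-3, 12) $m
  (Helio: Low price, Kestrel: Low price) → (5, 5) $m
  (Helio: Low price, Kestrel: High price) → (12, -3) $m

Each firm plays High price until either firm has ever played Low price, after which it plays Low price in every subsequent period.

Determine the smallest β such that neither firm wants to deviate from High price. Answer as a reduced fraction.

Under grim trigger the critical discount factor is (T−C)/(T−P) with T = 12, C = 6, P = 5.
β* = (12−6)/(12−5) = 6/7.

6/7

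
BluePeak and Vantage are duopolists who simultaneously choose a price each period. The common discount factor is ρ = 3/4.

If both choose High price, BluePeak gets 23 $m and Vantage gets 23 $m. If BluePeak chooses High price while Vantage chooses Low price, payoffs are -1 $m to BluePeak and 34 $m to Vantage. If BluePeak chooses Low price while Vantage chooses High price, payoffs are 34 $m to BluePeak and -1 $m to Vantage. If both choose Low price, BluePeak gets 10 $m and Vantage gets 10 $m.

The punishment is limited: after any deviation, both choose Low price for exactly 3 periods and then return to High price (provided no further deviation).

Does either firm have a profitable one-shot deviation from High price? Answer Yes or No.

A one-shot deviation gives 34 now, then 10 for 3 periods, then back to 23.
Gain from deviating: (34−23) today; loss: (23−10) in each of the next 3 periods.
No-deviation condition: (23−10)(ρ+…+ρ^3) ≥ 34−23, i.e. ρ+…+ρ^3 ≥ 11/13.
At ρ = 3/4: ρ+…+ρ^3 = 1.7344 ≥ 0.8462.
So cooperation is sustainable.

No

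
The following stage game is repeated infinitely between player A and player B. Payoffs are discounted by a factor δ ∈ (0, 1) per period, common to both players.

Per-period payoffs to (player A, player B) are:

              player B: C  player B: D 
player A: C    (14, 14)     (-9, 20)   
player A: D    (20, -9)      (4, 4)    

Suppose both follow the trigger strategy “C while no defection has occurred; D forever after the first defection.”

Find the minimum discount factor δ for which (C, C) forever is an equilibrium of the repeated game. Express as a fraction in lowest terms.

Under grim trigger the critical discount factor is (T−C)/(T−P) with T = 20, C = 14, P = 4.
δ* = (20−14)/(20−4) = 6/16 = 3/8.

3/8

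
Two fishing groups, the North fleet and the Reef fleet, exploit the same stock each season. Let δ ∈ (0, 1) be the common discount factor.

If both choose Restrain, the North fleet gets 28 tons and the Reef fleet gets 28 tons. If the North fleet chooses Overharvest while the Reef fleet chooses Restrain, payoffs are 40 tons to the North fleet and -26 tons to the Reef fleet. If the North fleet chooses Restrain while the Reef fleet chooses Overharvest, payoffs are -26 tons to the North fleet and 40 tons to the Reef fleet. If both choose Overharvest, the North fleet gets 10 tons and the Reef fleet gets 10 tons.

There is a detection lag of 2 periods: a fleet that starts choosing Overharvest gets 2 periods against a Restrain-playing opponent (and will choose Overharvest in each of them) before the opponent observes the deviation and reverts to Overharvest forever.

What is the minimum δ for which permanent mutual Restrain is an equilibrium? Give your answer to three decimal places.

0.632

A deviator earns 40 for 2 periods, then 10 forever; cooperating earns 28 forever. Multiplying the IC by (1−δ):
28 ≥ 40(1−δ^2) + 10δ^2, so 30·δ^2 ≥ 12 and δ^2 ≥ 2/5.
δ ≥ (2/5)^(1/2) ≈ 0.632.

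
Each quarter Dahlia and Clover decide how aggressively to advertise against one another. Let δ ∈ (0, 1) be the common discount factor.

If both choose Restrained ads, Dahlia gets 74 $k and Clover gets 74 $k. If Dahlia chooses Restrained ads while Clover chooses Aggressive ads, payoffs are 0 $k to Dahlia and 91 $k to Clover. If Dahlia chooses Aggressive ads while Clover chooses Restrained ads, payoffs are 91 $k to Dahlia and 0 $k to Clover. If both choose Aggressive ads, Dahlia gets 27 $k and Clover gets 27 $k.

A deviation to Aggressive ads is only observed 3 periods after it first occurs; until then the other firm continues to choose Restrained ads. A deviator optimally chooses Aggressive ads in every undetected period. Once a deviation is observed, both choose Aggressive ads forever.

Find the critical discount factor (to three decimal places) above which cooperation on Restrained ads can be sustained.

0.643

A deviator earns 91 for 3 periods, then 27 forever; cooperating earns 74 forever. Multiplying the IC by (1−δ):
74 ≥ 91(1−δ^3) + 27δ^3, so 64·δ^3 ≥ 17 and δ^3 ≥ 17/64.
δ ≥ (17/64)^(1/3) ≈ 0.643.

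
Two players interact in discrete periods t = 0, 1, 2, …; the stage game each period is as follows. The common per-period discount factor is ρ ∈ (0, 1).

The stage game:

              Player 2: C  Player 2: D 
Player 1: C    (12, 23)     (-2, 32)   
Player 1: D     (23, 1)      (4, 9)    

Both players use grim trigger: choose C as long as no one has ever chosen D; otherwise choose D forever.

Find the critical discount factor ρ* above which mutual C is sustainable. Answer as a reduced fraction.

11/19

Player 1's threshold: (23−12)/(23−4) = 11/19.
Player 2's threshold: (32−23)/(32−9) = 9/23.
11/19 > 9/23, so Player 1 binds and ρ* = 11/19.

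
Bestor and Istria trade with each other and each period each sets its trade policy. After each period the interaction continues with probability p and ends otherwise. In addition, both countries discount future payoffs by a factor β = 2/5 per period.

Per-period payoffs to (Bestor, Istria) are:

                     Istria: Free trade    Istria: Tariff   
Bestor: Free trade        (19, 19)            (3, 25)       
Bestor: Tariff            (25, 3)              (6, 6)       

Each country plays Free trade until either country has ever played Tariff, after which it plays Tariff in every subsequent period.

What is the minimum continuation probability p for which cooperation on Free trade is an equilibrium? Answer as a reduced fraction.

With continuation probability p and discount β, the effective per-period discount factor is βp.
Grim-trigger IC: βp ≥ (25−19)/(25−6) = 6/19.
So p ≥ (6/19)/(2/5) = 15/19.

15/19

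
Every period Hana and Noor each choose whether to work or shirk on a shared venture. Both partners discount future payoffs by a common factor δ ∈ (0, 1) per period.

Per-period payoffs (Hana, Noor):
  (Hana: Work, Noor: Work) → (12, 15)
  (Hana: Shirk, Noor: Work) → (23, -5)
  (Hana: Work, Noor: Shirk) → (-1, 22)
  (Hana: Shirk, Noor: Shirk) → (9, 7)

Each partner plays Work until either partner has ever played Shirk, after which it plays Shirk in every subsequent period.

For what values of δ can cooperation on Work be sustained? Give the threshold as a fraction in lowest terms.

For Hana: deviation gain 23−12 = 11, per-period punishment loss 12−9 = 3. IC gives δ ≥ 11/14.
For Noor: gain 7, loss 8 per period, so δ ≥ 7/15.
The tighter constraint is Hana's, so cooperation needs δ ≥ 11/14.

11/14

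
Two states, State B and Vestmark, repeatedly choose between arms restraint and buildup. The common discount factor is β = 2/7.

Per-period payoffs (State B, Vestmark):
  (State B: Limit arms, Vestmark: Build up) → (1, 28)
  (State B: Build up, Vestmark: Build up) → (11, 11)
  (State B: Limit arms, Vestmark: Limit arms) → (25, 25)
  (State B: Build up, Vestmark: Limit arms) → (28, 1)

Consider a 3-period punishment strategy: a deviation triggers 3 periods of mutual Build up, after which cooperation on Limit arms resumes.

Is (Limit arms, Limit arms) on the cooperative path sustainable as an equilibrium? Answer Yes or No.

Yes

IC: β+…+β^3 ≥ (28−25)/(25−11) = 3/14.
At β = 2/7: partial sum = 0.3907 ≥ 0.2143. Cooperation sustainable.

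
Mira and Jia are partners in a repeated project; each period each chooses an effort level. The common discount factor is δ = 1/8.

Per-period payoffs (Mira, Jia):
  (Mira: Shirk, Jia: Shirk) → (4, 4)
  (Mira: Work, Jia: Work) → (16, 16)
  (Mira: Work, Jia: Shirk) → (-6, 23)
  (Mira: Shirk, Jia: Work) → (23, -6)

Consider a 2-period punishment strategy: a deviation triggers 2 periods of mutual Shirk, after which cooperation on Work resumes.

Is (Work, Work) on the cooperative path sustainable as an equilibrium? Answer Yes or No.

No

Comparing payoff streams over the 3 periods until play realigns: cooperate → 16(1+δ+…+δ^2); deviate → 23 + 4(δ+…+δ^2).
Cooperation is sustained iff (16−4)(δ+…+δ^2) ≥ 23−16.
δ+…+δ^2 = 1/8·(1−(1/8)^2)/(1−1/8) = 0.1406, and (23−16)/(16−4) = 0.5833.
0.1406 < 0.5833, so cooperation is not sustainable.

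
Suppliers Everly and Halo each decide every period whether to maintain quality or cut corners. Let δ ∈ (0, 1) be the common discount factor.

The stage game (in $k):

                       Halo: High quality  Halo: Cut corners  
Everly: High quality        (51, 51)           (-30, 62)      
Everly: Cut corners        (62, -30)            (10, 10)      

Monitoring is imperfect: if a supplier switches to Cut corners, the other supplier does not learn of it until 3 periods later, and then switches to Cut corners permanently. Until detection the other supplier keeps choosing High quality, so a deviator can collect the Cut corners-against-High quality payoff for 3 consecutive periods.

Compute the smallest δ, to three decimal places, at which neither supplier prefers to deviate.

0.596

A deviator earns 62 for 3 periods, then 10 forever; cooperating earns 51 forever. Multiplying the IC by (1−δ):
51 ≥ 62(1−δ^3) + 10δ^3, so 52·δ^3 ≥ 11 and δ^3 ≥ 11/52.
δ ≥ (11/52)^(1/3) ≈ 0.596.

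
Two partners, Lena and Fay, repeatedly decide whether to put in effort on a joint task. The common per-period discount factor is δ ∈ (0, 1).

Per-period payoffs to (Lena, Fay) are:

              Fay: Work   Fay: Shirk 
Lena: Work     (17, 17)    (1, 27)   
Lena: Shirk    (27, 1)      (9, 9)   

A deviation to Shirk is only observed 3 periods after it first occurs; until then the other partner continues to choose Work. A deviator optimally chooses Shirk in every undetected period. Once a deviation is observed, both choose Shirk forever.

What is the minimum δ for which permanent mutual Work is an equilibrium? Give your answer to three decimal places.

A deviator earns 27 for 3 periods, then 9 forever; cooperating earns 17 forever. Multiplying the IC by (1−δ):
17 ≥ 27(1−δ^3) + 9δ^3, so 18·δ^3 ≥ 10 and δ^3 ≥ 5/9.
δ ≥ (5/9)^(1/3) ≈ 0.822.

0.822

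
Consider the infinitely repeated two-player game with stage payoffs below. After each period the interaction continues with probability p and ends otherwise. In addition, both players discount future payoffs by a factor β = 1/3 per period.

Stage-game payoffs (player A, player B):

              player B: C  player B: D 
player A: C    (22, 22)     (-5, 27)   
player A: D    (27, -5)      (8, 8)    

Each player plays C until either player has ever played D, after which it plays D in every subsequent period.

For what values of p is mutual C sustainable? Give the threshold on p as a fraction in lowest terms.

15/19

Expected continuation weight on next period's payoff is β·p = 1/3·p, which plays the role of the discount factor.
Cooperation requires 1/3·p ≥ (27−22)/(27−8) = 5/19, hence p ≥ 15/19.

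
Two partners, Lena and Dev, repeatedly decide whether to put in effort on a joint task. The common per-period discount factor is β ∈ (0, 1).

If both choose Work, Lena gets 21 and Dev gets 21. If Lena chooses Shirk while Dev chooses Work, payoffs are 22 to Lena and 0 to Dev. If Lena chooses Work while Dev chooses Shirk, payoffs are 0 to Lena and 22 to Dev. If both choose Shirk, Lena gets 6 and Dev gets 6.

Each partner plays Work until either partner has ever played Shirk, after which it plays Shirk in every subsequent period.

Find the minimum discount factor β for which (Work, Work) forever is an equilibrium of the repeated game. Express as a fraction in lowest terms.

1/16

Cooperation forever yields 21 each period: 21/(1−β).
Deviating yields 22 once, then 6 forever: 22 + 6β/(1−β).
No profitable deviation requires 21/(1−β) ≥ 22 + 6β/(1−β).
Multiplying by (1−β): 21 ≥ 22(1−β) + 6β = 22 − 16β.
So 16β ≥ 1, i.e. β ≥ 1/16.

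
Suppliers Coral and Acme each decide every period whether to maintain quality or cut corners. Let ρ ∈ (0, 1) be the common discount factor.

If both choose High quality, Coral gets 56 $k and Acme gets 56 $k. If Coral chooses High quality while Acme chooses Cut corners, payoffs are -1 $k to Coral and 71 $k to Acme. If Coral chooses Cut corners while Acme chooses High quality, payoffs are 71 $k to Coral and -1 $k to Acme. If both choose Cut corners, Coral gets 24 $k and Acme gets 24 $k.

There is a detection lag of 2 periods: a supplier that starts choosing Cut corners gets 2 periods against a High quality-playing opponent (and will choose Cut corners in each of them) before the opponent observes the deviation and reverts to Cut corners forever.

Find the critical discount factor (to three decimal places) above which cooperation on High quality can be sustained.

0.565

Deviating for the 2 undetected periods gains 71−56 = 15 per period over cooperation, then loses 56−24 = 32 per period forever once punishment starts.
Gain: 15(1 + ρ + … + ρ^1); loss: 32·ρ^2/(1−ρ).
No profitable deviation ⇔ 15(1−ρ^2) ≤ 32·ρ^2, i.e. ρ^2 ≥ 15/(15+32) = 15/47.
Hence ρ ≥ (15/47)^(1/2) ≈ 0.565.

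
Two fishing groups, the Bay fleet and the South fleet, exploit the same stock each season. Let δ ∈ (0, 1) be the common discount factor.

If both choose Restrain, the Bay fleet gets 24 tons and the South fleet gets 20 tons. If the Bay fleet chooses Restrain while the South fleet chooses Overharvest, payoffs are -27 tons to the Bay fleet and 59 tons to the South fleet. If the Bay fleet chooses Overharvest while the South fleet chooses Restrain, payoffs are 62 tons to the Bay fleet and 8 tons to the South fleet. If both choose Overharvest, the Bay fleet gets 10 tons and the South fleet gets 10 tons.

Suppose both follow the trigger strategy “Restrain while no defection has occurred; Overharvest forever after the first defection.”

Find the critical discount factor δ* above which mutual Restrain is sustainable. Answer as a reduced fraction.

the Bay fleet: cooperation gives 24 each period; deviation gives 62 once then 10 forever.
  24/(1−δ) ≥ 62 + 10δ/(1−δ) ⇒ δ ≥ 38/52 = 19/26.
the South fleet: cooperation gives 20 each period; deviation gives 59 once then 10 forever.
  δ ≥ 39/49.
Both must hold, so the binding constraint is the South fleet's: δ ≥ 39/49.

39/49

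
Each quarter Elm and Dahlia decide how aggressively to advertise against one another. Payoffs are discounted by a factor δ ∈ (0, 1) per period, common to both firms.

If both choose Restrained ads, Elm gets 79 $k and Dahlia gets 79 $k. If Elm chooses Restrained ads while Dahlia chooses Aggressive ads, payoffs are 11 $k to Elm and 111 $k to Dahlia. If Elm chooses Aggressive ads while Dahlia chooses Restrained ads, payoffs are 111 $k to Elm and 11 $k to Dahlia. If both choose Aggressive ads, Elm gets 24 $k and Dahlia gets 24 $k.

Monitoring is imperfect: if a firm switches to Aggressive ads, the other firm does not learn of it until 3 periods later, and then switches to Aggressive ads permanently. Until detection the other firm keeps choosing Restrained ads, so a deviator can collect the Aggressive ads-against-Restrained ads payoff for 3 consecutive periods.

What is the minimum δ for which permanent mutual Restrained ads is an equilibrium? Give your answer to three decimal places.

0.716

A deviator earns 111 for 3 periods, then 24 forever; cooperating earns 79 forever. Multiplying the IC by (1−δ):
79 ≥ 111(1−δ^3) + 24δ^3, so 87·δ^3 ≥ 32 and δ^3 ≥ 32/87.
δ ≥ (32/87)^(1/3) ≈ 0.716.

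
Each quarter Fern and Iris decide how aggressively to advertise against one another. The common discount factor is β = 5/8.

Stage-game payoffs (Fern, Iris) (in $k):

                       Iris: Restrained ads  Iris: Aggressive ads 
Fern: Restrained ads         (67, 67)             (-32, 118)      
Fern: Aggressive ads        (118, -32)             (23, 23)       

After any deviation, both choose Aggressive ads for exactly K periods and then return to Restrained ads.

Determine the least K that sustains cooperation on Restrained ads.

IC: β(1−β^K)/(1−β) ≥ (118−67)/(67−23) = 51/44.
With β = 5/8: need 1 − β^K ≥ 51/44·(1−5/8)/(5/8), i.e. β^K ≤ 0.3045.
Since (5/8)^2 = 0.3906 and (5/8)^3 = 0.2441, the smallest such K is 3.

3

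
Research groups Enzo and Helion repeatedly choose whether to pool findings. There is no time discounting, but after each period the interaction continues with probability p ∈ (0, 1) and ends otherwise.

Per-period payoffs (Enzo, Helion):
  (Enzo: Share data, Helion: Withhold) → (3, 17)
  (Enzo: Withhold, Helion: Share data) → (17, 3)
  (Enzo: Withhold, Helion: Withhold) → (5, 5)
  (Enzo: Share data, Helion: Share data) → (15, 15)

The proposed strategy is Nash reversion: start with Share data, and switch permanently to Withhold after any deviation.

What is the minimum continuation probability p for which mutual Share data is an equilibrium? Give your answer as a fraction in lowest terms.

With no time discounting, the continuation probability p plays the role of the discount factor.
Grim-trigger IC: 15/(1−p) ≥ 17 + 5p/(1−p) ⇒ p ≥ (17−15)/(17−5) = 1/6.

1/6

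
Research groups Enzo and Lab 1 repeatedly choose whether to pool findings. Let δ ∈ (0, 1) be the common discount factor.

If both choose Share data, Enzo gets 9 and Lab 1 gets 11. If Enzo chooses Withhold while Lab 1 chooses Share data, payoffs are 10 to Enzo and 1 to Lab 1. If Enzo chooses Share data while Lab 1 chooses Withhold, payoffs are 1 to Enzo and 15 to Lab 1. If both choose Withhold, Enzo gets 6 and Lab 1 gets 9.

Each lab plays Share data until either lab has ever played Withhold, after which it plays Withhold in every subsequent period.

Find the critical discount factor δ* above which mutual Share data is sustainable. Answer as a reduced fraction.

2/3

For Enzo: deviation gain 10−9 = 1, per-period punishment loss 9−6 = 3. IC gives δ ≥ 1/4.
For Lab 1: gain 4, loss 2 per period, so δ ≥ 4/6 = 2/3.
The tighter constraint is Lab 1's, so cooperation needs δ ≥ 2/3.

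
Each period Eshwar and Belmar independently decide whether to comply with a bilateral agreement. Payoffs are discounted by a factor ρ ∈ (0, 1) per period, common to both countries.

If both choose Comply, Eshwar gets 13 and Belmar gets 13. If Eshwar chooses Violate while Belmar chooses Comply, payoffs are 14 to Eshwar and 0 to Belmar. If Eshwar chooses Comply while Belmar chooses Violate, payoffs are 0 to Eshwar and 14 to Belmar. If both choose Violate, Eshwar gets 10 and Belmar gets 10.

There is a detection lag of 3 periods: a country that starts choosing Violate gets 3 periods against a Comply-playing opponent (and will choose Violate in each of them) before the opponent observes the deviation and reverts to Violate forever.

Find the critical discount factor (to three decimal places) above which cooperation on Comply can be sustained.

The best deviation is to choose Violate for all 3 undetected periods, earning 14 each, then 10 forever once detected.
Deviation value: 14(1−ρ^3)/(1−ρ) + 10ρ^3/(1−ρ); cooperation value: 13/(1−ρ).
IC: 13 ≥ 14(1−ρ^3) + 10ρ^3 = 14 − 4ρ^3.
So ρ^3 ≥ 1/4, giving ρ ≥ (1/4)^(1/3) ≈ 0.630.

0.630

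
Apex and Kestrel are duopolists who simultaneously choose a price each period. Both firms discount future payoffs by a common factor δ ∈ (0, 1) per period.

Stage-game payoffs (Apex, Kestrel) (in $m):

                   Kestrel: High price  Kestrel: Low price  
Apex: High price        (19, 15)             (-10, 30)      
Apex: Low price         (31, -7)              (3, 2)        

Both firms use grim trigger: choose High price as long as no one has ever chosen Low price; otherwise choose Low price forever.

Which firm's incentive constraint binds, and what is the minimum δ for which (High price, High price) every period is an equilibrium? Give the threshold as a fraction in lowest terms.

Apex's threshold: (31−19)/(31−3) = 3/7.
Kestrel's threshold: (30−15)/(30−2) = 15/28.
3/7 < 15/28, so Kestrel binds and δ* = 15/28.

Kestrel; δ ≥ 15/28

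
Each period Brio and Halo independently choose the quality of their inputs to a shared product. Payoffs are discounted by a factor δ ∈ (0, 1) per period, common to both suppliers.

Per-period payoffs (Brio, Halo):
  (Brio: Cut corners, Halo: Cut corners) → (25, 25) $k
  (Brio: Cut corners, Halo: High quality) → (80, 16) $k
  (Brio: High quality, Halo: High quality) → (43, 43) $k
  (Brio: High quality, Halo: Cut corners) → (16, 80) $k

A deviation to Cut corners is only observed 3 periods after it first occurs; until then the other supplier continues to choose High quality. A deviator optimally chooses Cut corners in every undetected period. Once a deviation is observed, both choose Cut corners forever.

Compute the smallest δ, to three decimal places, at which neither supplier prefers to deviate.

Deviating for the 3 undetected periods gains 80−43 = 37 per period over cooperation, then loses 43−25 = 18 per period forever once punishment starts.
Gain: 37(1 + δ + … + δ^2); loss: 18·δ^3/(1−δ).
No profitable deviation ⇔ 37(1−δ^3) ≤ 18·δ^3, i.e. δ^3 ≥ 37/(37+18) = 37/55.
Hence δ ≥ (37/55)^(1/3) ≈ 0.876.

0.876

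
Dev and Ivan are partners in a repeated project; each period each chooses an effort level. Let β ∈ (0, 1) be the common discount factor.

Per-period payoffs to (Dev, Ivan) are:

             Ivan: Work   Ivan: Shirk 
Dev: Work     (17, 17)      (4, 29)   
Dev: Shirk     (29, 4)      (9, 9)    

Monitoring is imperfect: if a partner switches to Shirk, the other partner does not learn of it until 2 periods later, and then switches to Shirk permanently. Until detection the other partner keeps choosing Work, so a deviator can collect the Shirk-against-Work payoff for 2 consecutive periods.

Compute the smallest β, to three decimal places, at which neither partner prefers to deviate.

The best deviation is to choose Shirk for all 2 undetected periods, earning 29 each, then 9 forever once detected.
Deviation value: 29(1−β^2)/(1−β) + 9β^2/(1−β); cooperation value: 17/(1−β).
IC: 17 ≥ 29(1−β^2) + 9β^2 = 29 − 20β^2.
So β^2 ≥ 12/20 = 3/5, giving β ≥ (3/5)^(1/2) ≈ 0.775.

0.775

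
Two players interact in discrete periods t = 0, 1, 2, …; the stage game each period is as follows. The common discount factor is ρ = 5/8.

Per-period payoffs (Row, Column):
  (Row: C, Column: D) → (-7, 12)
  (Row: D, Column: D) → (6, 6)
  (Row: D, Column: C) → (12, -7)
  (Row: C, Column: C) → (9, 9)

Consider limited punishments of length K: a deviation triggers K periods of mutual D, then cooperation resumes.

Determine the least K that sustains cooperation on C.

No profitable deviation requires (9−6)(ρ+…+ρ^K) ≥ 12−9, i.e. ρ+…+ρ^K ≥ 1 ≈ 1.0000.
With ρ = 5/8, the partial sums are K=1: 0.6250, K=2: 1.0156.
K = 2 is the first length at which the sum reaches 1.0000.

2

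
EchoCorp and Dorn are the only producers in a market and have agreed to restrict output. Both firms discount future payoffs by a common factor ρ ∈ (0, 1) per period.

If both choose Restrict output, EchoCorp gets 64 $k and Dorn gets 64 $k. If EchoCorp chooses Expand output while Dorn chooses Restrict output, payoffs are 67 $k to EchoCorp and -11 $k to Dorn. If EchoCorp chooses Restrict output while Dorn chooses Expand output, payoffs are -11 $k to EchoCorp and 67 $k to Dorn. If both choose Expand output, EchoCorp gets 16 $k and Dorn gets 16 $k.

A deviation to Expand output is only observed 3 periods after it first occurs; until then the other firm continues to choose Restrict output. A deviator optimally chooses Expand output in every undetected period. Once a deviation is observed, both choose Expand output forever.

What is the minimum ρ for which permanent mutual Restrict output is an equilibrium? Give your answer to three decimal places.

The best deviation is to choose Expand output for all 3 undetected periods, earning 67 each, then 16 forever once detected.
Deviation value: 67(1−ρ^3)/(1−ρ) + 16ρ^3/(1−ρ); cooperation value: 64/(1−ρ).
IC: 64 ≥ 67(1−ρ^3) + 16ρ^3 = 67 − 51ρ^3.
So ρ^3 ≥ 3/51 = 1/17, giving ρ ≥ (1/17)^(1/3) ≈ 0.389.

0.389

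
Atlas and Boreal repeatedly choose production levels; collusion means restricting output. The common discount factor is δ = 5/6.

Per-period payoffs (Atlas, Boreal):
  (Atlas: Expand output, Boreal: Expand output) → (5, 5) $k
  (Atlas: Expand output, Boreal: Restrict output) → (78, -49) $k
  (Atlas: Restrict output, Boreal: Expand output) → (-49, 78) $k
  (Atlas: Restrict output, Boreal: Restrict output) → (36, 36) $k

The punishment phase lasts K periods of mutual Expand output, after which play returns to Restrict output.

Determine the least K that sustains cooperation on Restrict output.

No profitable deviation requires (36−5)(δ+…+δ^K) ≥ 78−36, i.e. δ+…+δ^K ≥ 42/31 ≈ 1.3548.
With δ = 5/6, the partial sums are K=1: 0.8333, K=2: 1.5278.
K = 2 is the first length at which the sum reaches 1.3548.

2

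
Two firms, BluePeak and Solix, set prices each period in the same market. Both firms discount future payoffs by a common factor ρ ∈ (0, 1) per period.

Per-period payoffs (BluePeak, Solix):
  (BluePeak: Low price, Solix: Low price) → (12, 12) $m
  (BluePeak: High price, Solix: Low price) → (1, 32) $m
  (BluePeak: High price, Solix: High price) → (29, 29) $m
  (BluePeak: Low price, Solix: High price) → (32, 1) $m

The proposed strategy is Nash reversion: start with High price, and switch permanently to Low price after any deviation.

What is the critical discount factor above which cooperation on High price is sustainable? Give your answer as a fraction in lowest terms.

3/20

29/(1−ρ) ≥ 32 + 12ρ/(1−ρ)
29 ≥ 32 − 20ρ
ρ ≥ 3/20.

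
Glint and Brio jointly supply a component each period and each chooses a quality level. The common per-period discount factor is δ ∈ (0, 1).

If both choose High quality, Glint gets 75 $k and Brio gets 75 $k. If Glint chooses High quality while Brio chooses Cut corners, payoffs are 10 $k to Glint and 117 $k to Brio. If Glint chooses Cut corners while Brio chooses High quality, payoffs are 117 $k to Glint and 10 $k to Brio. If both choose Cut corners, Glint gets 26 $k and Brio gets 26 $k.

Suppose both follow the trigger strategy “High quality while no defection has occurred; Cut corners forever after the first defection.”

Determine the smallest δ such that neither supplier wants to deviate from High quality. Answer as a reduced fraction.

6/13

Cooperation forever yields 75 each period: 75/(1−δ).
Deviating yields 117 once, then 26 forever: 117 + 26δ/(1−δ).
No profitable deviation requires 75/(1−δ) ≥ 117 + 26δ/(1−δ).
Multiplying by (1−δ): 75 ≥ 117(1−δ) + 26δ = 117 − 91δ.
So 91δ ≥ 42, i.e. δ ≥ 42/91 = 6/13.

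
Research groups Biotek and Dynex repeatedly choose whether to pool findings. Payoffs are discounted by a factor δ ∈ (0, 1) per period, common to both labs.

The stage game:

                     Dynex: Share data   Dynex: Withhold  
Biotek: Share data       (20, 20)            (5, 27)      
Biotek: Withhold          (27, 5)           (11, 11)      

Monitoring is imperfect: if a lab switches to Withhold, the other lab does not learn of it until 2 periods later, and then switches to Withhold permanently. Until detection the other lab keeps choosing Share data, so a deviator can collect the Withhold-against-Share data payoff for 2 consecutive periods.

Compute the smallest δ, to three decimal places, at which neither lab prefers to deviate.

A deviator earns 27 for 2 periods, then 11 forever; cooperating earns 20 forever. Multiplying the IC by (1−δ):
20 ≥ 27(1−δ^2) + 11δ^2, so 16·δ^2 ≥ 7 and δ^2 ≥ 7/16.
δ ≥ (7/16)^(1/2) ≈ 0.661.

0.661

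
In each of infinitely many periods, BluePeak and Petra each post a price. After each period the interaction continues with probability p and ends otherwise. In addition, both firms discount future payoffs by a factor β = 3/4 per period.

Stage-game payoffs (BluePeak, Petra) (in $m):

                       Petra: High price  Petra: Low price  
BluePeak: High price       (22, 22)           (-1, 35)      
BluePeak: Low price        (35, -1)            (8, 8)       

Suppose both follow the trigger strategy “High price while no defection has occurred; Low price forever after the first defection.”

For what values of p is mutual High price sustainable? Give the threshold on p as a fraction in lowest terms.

Expected continuation weight on next period's payoff is β·p = 3/4·p, which plays the role of the discount factor.
Cooperation requires 3/4·p ≥ (35−22)/(35−8) = 13/27, hence p ≥ 52/81.

52/81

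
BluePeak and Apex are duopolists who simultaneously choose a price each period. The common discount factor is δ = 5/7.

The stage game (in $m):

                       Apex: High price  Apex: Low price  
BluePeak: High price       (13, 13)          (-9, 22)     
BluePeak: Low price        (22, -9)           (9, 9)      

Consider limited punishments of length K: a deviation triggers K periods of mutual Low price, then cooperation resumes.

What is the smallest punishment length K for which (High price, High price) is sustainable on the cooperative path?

7

No profitable deviation requires (13−9)(δ+…+δ^K) ≥ 22−13, i.e. δ+…+δ^K ≥ 9/4 ≈ 2.2500.
With δ = 5/7, the partial sums are K=1: 0.7143, K=2: 1.2245, …, K=5: 2.0352, K=6: 2.1680, K=7: 2.2628.
K = 7 is the first length at which the sum reaches 2.2500.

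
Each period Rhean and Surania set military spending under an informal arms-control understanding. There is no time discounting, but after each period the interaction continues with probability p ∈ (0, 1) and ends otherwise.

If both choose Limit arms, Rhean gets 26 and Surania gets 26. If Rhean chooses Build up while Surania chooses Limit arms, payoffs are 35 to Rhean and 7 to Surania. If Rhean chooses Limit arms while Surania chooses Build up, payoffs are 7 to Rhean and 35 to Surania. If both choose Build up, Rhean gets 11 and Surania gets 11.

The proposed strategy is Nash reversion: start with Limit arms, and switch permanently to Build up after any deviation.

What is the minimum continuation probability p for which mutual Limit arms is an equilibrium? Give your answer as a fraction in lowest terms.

3/8

With no time discounting, the continuation probability p plays the role of the discount factor.
Grim-trigger IC: 26/(1−p) ≥ 35 + 11p/(1−p) ⇒ p ≥ (35−26)/(35−11) = 3/8.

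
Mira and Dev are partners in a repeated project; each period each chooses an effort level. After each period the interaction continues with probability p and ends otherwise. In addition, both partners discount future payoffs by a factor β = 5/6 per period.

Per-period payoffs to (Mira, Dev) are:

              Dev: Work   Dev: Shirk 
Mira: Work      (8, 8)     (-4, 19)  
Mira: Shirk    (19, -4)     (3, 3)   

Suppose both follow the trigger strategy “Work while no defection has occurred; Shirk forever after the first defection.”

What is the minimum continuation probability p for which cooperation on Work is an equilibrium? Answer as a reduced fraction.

33/40

Expected continuation weight on next period's payoff is β·p = 5/6·p, which plays the role of the discount factor.
Cooperation requires 5/6·p ≥ (19−8)/(19−3) = 11/16, hence p ≥ 33/40.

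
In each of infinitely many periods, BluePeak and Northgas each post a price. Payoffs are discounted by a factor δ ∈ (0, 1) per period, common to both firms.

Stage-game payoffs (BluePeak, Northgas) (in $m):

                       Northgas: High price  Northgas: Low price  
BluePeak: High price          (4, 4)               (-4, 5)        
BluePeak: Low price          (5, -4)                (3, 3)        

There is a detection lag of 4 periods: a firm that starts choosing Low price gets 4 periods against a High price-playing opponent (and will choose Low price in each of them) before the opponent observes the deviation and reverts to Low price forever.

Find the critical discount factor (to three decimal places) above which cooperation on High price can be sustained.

A deviator earns 5 for 4 periods, then 3 forever; cooperating earns 4 forever. Multiplying the IC by (1−δ):
4 ≥ 5(1−δ^4) + 3δ^4, so 2·δ^4 ≥ 1 and δ^4 ≥ 1/2.
δ ≥ (1/2)^(1/4) ≈ 0.841.

0.841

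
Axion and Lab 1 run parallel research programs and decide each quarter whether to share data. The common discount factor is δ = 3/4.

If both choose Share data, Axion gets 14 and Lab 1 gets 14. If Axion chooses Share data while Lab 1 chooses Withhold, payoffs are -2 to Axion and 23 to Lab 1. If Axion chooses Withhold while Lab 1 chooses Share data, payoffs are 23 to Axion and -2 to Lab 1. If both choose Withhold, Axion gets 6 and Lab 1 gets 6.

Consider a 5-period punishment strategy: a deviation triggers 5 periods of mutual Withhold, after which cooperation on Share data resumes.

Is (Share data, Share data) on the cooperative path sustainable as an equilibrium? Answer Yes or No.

Yes

IC: δ+…+δ^5 ≥ (23−14)/(14−6) = 9/8.
At δ = 3/4: partial sum = 2.2881 ≥ 1.1250. Cooperation sustainable.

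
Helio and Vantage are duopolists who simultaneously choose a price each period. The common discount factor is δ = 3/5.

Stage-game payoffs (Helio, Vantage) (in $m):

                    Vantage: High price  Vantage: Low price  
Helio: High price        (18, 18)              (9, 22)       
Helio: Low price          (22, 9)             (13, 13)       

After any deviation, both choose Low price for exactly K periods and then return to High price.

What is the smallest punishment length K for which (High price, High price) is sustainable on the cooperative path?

2

No profitable deviation requires (18−13)(δ+…+δ^K) ≥ 22−18, i.e. δ+…+δ^K ≥ 4/5 ≈ 0.8000.
With δ = 3/5, the partial sums are K=1: 0.6000, K=2: 0.9600.
K = 2 is the first length at which the sum reaches 0.8000.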